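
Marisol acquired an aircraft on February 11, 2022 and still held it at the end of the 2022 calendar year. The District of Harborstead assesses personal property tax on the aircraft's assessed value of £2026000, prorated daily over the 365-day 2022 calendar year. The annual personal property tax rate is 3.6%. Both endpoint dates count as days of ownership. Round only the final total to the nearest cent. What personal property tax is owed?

£64743.19

Days held (February 11 – December 31, 2022): 324 out of 365
Tax = £2026000 × 3.6% × 324/365 = £64743.1890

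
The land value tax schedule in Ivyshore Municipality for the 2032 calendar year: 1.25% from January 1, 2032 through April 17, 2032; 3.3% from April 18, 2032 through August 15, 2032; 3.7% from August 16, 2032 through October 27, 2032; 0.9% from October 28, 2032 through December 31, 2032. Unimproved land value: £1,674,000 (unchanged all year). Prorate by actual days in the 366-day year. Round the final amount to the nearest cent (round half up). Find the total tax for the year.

£39,316.13

January 1 – April 17, 2032: 108 days at 1.25% → £1,674,000 × 1.25% × 108/366 = £6,174.5902
April 18 – August 15, 2032: 120 days at 3.3% → £1,674,000 × 3.3% × 120/366 = £18,112.1311
August 16 – October 27, 2032: 73 days at 3.7% → £1,674,000 × 3.7% × 73/366 = £12,353.7541
October 28 – December 31, 2032: 65 days at 0.9% → £1,674,000 × 0.9% × 65/366 = £2,675.6557
Total = £39,316.1311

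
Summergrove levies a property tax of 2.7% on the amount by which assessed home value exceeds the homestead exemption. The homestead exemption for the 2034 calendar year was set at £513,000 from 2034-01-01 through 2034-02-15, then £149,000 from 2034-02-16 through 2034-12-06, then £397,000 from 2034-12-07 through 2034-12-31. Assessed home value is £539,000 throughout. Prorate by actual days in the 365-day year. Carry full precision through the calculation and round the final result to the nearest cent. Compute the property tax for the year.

2034-01-01 to 2034-02-15: 46 days, exemption £513,000 → (£539,000 − £513,000) × 2.7% × 46/365 = £88.4712
2034-02-16 to 2034-12-06: 294 days, exemption £149,000 → (£539,000 − £149,000) × 2.7% × 294/365 = £8,481.6986
2034-12-07 to 2034-12-31: 25 days, exemption £397,000 → (£539,000 − £397,000) × 2.7% × 25/365 = £262.6027
Total = £8,832.7726

£8,832.77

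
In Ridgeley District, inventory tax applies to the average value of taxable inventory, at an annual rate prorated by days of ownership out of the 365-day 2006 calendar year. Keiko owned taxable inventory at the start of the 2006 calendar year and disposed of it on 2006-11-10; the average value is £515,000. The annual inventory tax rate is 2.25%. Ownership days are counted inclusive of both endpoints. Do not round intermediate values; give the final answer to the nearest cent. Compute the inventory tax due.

Days held (2006-01-01 to 2006-11-10): 314 out of 365
Tax = £515,000 × 2.25% × 314/365 = £9,968.4247

£9,968.42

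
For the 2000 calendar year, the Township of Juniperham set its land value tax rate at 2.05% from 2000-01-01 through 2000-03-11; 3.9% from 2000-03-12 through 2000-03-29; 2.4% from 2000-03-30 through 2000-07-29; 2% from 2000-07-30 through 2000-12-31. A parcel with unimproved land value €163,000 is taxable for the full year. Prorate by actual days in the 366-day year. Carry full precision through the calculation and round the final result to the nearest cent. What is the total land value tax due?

€3,645.45

2000-01-01 to 2000-03-11: 71 days at 2.05% → €163,000 × 2.05% × 71/366 = €648.2145
2000-03-12 to 2000-03-29: 18 days at 3.9% → €163,000 × 3.9% × 18/366 = €312.6393
2000-03-30 to 2000-07-29: 122 days at 2.4% → €163,000 × 2.4% × 122/366 = €1,304.0000
2000-07-30 to 2000-12-31: 155 days at 2% → €163,000 × 2% × 155/366 = €1,380.6011
Total = €3,645.4549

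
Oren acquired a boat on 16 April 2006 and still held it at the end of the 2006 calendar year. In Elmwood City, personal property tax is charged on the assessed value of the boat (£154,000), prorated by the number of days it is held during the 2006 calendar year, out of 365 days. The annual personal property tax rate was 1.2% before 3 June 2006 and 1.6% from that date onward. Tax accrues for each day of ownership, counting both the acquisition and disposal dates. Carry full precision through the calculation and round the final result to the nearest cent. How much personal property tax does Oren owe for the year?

16 April – 2 June 2006: 48 days at 1.2% → £154,000 × 1.2% × 48/365 = £243.0247
3 June – 31 December 2006: 212 days at 1.6% → £154,000 × 1.6% × 212/365 = £1,431.1452
Total = £1,674.1699

£1,674.17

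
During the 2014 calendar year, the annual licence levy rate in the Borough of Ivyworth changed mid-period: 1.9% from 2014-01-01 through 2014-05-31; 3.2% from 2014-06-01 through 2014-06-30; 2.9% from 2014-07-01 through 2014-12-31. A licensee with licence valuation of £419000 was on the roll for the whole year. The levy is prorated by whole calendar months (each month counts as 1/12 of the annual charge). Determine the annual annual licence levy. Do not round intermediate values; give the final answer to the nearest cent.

2014-01-01 to 2014-05-31: 5 months at 1.9% → £419000 × 1.9% × 5/12 = £3317.0833
2014-06-01 to 2014-06-30: 1 month at 3.2% → £419000 × 3.2% × 1/12 = £1117.3333
2014-07-01 to 2014-12-31: 6 months at 2.9% → £419000 × 2.9% × 6/12 = £6075.5000
Total = £10509.9167

£10509.92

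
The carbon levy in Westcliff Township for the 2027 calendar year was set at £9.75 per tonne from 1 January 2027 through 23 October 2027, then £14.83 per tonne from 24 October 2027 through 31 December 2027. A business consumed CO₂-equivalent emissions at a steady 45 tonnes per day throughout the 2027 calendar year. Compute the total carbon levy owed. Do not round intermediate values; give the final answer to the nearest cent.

1 January – 23 October 2027: 296 days × 45 tonnes/day = 13,320 tonnes at £9.75/tonne → £129870.00
24 October – 31 December 2027: 69 days × 45 tonnes/day = 3,105 tonnes at £14.83/tonne → £46047.15

£175917.15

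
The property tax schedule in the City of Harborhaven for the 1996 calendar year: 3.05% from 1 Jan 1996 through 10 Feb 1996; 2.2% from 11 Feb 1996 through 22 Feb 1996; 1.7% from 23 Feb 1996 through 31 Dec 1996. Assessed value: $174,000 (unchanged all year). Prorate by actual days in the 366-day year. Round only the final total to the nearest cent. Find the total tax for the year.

1 Jan – 10 Feb 1996: 41 days at 3.05% → $174,000 × 3.05% × 41/366 = $594.5000
11 Feb – 22 Feb 1996: 12 days at 2.2% → $174,000 × 2.2% × 12/366 = $125.5082
23 Feb – 31 Dec 1996: 313 days at 1.7% → $174,000 × 1.7% × 313/366 = $2,529.6557
Total = $3,249.6639

$3,249.66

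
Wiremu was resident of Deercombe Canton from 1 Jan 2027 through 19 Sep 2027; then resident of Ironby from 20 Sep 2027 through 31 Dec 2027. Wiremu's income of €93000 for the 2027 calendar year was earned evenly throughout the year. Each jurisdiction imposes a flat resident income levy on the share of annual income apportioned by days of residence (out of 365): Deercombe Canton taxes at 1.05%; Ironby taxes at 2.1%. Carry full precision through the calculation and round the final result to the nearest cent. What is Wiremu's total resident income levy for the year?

€1252.06

Deercombe Canton, 1 Jan – 19 Sep 2027: 262 days → €93000 × 1.05% × 262/365 = €700.9397
Ironby, 20 Sep – 31 Dec 2027: 103 days → €93000 × 2.1% × 103/365 = €551.1205
Total = €1252.0603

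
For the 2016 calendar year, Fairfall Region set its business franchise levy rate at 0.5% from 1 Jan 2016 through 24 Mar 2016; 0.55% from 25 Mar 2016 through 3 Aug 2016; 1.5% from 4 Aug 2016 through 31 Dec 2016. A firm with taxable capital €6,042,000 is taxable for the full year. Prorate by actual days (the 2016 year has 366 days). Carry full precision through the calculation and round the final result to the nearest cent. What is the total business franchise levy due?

1 Jan – 24 Mar 2016: 84 days at 0.5% → €6,042,000 × 0.5% × 84/366 = €6,933.4426
25 Mar – 3 Aug 2016: 132 days at 0.55% → €6,042,000 × 0.55% × 132/366 = €11,984.9508
4 Aug – 31 Dec 2016: 150 days at 1.5% → €6,042,000 × 1.5% × 150/366 = €37,143.4426
Total = €56,061.8361

€56,061.84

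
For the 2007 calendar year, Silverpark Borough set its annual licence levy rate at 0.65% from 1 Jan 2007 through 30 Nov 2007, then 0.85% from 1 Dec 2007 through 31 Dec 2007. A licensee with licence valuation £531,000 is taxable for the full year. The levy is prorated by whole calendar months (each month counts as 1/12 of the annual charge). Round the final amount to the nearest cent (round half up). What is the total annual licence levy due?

£3,540.00

1 Jan – 30 Nov 2007: 11 months at 0.65% → £531,000 × 0.65% × 11/12 = £3,163.8750
1 Dec – 31 Dec 2007: 1 month at 0.85% → £531,000 × 0.85% × 1/12 = £376.1250
Total = £3,540.0000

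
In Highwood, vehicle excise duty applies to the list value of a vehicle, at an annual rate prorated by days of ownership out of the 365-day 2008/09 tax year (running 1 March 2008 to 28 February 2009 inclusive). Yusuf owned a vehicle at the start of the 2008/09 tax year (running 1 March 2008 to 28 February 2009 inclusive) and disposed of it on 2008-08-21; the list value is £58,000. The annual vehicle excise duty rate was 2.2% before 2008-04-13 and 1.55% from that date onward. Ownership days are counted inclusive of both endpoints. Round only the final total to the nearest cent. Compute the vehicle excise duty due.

2008-03-01 to 2008-04-12: 43 days at 2.2% → £58,000 × 2.2% × 43/365 = £150.3233
2008-04-13 to 2008-08-21: 131 days at 1.55% → £58,000 × 1.55% × 131/365 = £322.6548
Total = £472.9781

£472.98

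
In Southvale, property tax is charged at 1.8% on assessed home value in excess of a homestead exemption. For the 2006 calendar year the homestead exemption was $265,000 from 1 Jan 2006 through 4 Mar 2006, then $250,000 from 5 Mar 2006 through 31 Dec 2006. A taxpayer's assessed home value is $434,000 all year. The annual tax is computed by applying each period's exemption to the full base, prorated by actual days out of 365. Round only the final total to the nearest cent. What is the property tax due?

$3,265.40

1 Jan – 4 Mar 2006: 63 days, exemption $265,000 → ($434,000 − $265,000) × 1.8% × 63/365 = $525.0575
5 Mar – 31 Dec 2006: 302 days, exemption $250,000 → ($434,000 − $250,000) × 1.8% × 302/365 = $2,740.3397
Total = $3,265.3973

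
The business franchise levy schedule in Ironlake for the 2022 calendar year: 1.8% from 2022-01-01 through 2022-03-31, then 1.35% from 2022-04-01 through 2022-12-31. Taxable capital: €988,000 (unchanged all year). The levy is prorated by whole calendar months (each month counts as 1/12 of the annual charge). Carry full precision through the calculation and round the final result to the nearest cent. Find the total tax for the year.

€14,449.50

2022-01-01 to 2022-03-31: 3 months at 1.8% → €988,000 × 1.8% × 3/12 = €4,446.0000
2022-04-01 to 2022-12-31: 9 months at 1.35% → €988,000 × 1.35% × 9/12 = €10,003.5000
Total = €14,449.5000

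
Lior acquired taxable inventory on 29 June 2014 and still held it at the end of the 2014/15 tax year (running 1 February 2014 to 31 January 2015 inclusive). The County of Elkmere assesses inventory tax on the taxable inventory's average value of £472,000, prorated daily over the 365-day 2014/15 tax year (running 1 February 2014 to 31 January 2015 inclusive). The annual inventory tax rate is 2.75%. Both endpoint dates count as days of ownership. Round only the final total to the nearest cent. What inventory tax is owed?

Days held (29 June 2014 – 31 January 2015): 217 out of 365
Tax = £472,000 × 2.75% × 217/365 = £7,716.8767

£7,716.88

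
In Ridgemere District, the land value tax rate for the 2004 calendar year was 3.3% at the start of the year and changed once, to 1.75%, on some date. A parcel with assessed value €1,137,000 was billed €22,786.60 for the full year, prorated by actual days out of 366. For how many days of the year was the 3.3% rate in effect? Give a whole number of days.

Let d = days at the first rate; then 366 − d days at the second rate.
€1,137,000 × [3.3%·d + 1.75%·(366−d)] / 366 = €22,786.60
Solving gives d = 60, so the new rate took effect on 1 March 2004.

60 days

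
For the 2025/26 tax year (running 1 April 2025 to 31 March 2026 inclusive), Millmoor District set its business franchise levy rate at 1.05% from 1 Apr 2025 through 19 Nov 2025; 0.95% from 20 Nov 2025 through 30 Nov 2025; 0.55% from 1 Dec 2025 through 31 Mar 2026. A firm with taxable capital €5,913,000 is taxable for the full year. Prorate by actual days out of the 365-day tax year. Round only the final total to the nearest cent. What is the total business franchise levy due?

1 Apr – 19 Nov 2025: 233 days at 1.05% → €5,913,000 × 1.05% × 233/365 = €39,633.3000
20 Nov – 30 Nov 2025: 11 days at 0.95% → €5,913,000 × 0.95% × 11/365 = €1,692.9000
1 Dec 2025 – 31 Mar 2026: 121 days at 0.55% → €5,913,000 × 0.55% × 121/365 = €10,781.1000
Total = €52,107.3000

€52,107.30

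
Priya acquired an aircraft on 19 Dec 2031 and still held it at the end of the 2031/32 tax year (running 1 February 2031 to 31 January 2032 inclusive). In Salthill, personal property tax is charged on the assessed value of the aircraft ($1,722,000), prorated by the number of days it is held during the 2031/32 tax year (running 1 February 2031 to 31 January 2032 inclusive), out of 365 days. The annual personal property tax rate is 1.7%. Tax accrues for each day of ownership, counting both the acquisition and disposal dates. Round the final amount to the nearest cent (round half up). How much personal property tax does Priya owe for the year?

$3,528.92

Days held (19 Dec 2031 – 31 Jan 2032): 44 out of 365
Tax = $1,722,000 × 1.7% × 44/365 = $3,528.9205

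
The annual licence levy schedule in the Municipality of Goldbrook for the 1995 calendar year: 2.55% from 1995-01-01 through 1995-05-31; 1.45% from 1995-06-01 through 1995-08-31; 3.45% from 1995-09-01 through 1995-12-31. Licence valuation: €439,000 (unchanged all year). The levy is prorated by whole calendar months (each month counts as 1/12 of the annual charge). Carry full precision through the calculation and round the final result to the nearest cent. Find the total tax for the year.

€11,304.25

1995-01-01 to 1995-05-31: 5 months at 2.55% → €439,000 × 2.55% × 5/12 = €4,664.3750
1995-06-01 to 1995-08-31: 3 months at 1.45% → €439,000 × 1.45% × 3/12 = €1,591.3750
1995-09-01 to 1995-12-31: 4 months at 3.45% → €439,000 × 3.45% × 4/12 = €5,048.5000
Total = €11,304.2500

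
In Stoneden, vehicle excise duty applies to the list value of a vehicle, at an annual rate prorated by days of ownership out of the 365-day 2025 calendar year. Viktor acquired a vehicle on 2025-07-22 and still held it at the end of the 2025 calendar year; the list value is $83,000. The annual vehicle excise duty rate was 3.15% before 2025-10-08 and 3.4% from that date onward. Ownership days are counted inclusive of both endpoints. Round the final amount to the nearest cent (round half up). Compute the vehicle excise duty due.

$1,215.89

2025-07-22 to 2025-10-07: 78 days at 3.15% → $83,000 × 3.15% × 78/365 = $558.7151
2025-10-08 to 2025-12-31: 85 days at 3.4% → $83,000 × 3.4% × 85/365 = $657.1781
Total = $1,215.8932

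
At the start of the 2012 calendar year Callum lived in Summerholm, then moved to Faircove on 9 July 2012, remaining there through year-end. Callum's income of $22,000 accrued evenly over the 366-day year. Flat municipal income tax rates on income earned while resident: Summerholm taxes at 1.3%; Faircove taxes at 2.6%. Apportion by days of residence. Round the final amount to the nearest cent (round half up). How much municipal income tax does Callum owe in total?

Summerholm, 1 January – 8 July 2012: 190 days → $22,000 × 1.3% × 190/366 = $148.4699
Faircove, 9 July – 31 December 2012: 176 days → $22,000 × 2.6% × 176/366 = $275.0601
Total = $423.5301

$423.53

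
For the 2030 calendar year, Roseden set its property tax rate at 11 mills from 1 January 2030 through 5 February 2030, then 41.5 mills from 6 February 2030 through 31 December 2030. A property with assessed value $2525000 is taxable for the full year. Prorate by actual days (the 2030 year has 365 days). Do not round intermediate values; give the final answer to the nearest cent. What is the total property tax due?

1 January – 5 February 2030: 36 days at 11 mills → $2525000 × 1.1% × 36/365 = $2739.4521
6 February – 31 December 2030: 329 days at 41.5 mills → $2525000 × 4.15% × 329/365 = $94452.2945
Total = $97191.7466

$97191.75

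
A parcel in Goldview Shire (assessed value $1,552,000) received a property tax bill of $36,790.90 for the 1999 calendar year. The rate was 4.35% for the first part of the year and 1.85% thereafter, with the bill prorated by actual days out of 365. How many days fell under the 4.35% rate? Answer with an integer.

76 days

Let d = days at the first rate; then 365 − d days at the second rate.
$1,552,000 × [4.35%·d + 1.85%·(365−d)] / 365 = $36,790.90
Solving gives d = 76, so the new rate took effect on 18 March 1999.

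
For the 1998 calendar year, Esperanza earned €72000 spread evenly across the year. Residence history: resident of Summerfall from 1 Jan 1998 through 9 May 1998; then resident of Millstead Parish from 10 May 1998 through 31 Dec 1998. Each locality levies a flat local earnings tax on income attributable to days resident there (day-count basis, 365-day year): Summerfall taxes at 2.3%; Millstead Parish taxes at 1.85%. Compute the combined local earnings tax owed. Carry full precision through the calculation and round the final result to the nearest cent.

Summerfall, 1 Jan – 9 May 1998: 129 days → €72000 × 2.3% × 129/365 = €585.2712
Millstead Parish, 10 May – 31 Dec 1998: 236 days → €72000 × 1.85% × 236/365 = €861.2384
Total = €1446.5096

€1446.51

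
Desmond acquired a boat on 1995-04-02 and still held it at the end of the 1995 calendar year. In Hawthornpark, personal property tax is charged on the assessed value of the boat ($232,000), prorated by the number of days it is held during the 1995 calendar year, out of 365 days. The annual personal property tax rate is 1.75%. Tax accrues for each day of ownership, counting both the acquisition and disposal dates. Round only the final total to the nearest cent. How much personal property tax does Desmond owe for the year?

Days held (1995-04-02 to 1995-12-31): 274 out of 365
Tax = $232,000 × 1.75% × 274/365 = $3,047.7808

$3,047.78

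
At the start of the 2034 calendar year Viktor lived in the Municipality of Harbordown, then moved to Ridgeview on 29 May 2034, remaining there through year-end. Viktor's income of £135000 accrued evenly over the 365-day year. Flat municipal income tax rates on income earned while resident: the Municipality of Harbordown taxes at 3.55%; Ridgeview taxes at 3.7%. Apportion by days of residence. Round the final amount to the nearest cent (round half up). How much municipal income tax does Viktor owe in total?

£4912.89

The Municipality of Harbordown, 1 January – 28 May 2034: 148 days → £135000 × 3.55% × 148/365 = £1943.2603
Ridgeview, 29 May – 31 December 2034: 217 days → £135000 × 3.7% × 217/365 = £2969.6301
Total = £4912.8904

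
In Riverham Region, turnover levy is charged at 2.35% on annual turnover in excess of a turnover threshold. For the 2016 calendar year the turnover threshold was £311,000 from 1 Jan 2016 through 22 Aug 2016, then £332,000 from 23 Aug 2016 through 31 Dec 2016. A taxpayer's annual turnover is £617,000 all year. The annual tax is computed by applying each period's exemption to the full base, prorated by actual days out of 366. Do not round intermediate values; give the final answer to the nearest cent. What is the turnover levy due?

£7,014.36

1 Jan – 22 Aug 2016: 235 days, exemption £311,000 → (£617,000 − £311,000) × 2.35% × 235/366 = £4,617.1721
23 Aug – 31 Dec 2016: 131 days, exemption £332,000 → (£617,000 − £332,000) × 2.35% × 131/366 = £2,397.1926
Total = £7,014.3648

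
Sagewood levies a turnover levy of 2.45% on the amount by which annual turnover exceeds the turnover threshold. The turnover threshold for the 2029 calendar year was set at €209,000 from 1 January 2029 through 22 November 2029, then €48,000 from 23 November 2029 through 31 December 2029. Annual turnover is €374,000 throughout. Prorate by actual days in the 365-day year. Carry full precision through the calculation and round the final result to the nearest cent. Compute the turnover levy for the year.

€4,463.97

1 January – 22 November 2029: 326 days, exemption €209,000 → (€374,000 − €209,000) × 2.45% × 326/365 = €3,610.5616
23 November – 31 December 2029: 39 days, exemption €48,000 → (€374,000 − €48,000) × 2.45% × 39/365 = €853.4055
Total = €4,463.9671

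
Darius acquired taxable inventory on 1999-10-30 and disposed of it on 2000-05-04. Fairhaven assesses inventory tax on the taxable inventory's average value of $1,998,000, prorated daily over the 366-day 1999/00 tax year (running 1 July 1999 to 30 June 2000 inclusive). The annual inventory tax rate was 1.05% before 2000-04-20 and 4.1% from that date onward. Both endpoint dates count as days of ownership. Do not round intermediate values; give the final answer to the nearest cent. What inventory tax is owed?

$13,273.60

1999-10-30 to 2000-04-19: 173 days at 1.05% → $1,998,000 × 1.05% × 173/366 = $9,916.3033
2000-04-20 to 2000-05-04: 15 days at 4.1% → $1,998,000 × 4.1% × 15/366 = $3,357.2951
Total = $13,273.5984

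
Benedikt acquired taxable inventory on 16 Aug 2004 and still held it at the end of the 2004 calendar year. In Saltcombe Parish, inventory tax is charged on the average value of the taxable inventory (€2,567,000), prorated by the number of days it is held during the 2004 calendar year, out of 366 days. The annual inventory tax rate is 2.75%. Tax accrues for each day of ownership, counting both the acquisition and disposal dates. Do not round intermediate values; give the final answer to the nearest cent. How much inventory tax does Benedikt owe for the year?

Days held (16 Aug – 31 Dec 2004): 138 out of 366
Tax = €2,567,000 × 2.75% × 138/366 = €26,616.8443

€26,616.84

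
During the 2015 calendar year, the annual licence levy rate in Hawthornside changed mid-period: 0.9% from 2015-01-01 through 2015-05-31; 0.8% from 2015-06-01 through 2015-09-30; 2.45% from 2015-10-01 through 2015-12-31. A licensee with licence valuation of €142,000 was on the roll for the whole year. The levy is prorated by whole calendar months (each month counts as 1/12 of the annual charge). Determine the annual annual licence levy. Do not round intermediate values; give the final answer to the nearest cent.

2015-01-01 to 2015-05-31: 5 months at 0.9% → €142,000 × 0.9% × 5/12 = €532.5000
2015-06-01 to 2015-09-30: 4 months at 0.8% → €142,000 × 0.8% × 4/12 = €378.6667
2015-10-01 to 2015-12-31: 3 months at 2.45% → €142,000 × 2.45% × 3/12 = €869.7500
Total = €1,780.9167

€1,780.92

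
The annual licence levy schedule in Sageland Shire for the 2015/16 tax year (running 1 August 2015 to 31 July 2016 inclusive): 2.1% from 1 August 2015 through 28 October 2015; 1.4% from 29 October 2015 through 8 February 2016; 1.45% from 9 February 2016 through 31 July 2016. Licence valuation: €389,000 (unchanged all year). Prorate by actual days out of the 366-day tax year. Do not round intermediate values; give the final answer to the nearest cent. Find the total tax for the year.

€6,200.62

1 August – 28 October 2015: 89 days at 2.1% → €389,000 × 2.1% × 89/366 = €1,986.4508
29 October 2015 – 8 February 2016: 103 days at 1.4% → €389,000 × 1.4% × 103/366 = €1,532.6175
9 February – 31 July 2016: 174 days at 1.45% → €389,000 × 1.45% × 174/366 = €2,681.5492
Total = €6,200.6175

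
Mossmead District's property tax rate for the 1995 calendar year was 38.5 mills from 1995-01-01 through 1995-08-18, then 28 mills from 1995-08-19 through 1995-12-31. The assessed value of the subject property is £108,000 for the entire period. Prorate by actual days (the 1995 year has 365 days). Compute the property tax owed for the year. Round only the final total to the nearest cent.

1995-01-01 to 1995-08-18: 230 days at 38.5 mills → £108,000 × 3.85% × 230/365 = £2,620.1096
1995-08-19 to 1995-12-31: 135 days at 28 mills → £108,000 × 2.8% × 135/365 = £1,118.4658
Total = £3,738.5753

£3,738.58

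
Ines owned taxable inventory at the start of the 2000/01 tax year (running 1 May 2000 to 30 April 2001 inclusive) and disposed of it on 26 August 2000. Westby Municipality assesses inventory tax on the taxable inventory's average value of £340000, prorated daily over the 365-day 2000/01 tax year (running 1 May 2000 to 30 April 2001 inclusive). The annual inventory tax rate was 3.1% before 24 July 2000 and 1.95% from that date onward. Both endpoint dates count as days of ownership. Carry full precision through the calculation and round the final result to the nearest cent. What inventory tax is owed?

£3043.23

1 May – 23 July 2000: 84 days at 3.1% → £340000 × 3.1% × 84/365 = £2425.6438
24 July – 26 August 2000: 34 days at 1.95% → £340000 × 1.95% × 34/365 = £617.5890
Total = £3043.2329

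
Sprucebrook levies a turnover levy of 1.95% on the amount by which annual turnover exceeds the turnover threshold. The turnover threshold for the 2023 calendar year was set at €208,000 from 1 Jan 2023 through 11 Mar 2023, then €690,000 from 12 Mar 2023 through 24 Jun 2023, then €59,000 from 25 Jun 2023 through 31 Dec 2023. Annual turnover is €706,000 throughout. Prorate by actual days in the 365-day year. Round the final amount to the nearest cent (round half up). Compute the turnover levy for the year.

€8,519.63

1 Jan – 11 Mar 2023: 70 days, exemption €208,000 → (€706,000 − €208,000) × 1.95% × 70/365 = €1,862.3836
12 Mar – 24 Jun 2023: 105 days, exemption €690,000 → (€706,000 − €690,000) × 1.95% × 105/365 = €89.7534
25 Jun – 31 Dec 2023: 190 days, exemption €59,000 → (€706,000 − €59,000) × 1.95% × 190/365 = €6,567.4932
Total = €8,519.6301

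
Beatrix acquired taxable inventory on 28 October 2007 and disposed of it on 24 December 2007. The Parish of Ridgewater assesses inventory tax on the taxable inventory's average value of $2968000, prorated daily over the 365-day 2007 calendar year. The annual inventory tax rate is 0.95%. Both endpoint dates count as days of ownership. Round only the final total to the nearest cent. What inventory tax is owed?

$4480.46

Days held (28 October – 24 December 2007): 58 out of 365
Tax = $2968000 × 0.95% × 58/365 = $4480.4603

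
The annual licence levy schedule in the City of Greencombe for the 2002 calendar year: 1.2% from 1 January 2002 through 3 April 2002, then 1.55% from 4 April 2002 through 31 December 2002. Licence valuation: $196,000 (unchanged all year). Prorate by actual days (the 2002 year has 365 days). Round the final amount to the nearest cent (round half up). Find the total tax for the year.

1 January – 3 April 2002: 93 days at 1.2% → $196,000 × 1.2% × 93/365 = $599.2767
4 April – 31 December 2002: 272 days at 1.55% → $196,000 × 1.55% × 272/365 = $2,263.9342
Total = $2,863.2110

$2,863.21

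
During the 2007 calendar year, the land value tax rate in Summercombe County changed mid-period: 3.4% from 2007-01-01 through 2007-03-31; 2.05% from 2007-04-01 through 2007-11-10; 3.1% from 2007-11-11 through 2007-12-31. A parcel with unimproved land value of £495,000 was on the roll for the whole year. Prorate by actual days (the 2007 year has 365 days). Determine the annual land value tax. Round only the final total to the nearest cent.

£12,521.47

2007-01-01 to 2007-03-31: 90 days at 3.4% → £495,000 × 3.4% × 90/365 = £4,149.8630
2007-04-01 to 2007-11-10: 224 days at 2.05% → £495,000 × 2.05% × 224/365 = £6,227.5068
2007-11-11 to 2007-12-31: 51 days at 3.1% → £495,000 × 3.1% × 51/365 = £2,144.0959
Total = £12,521.4658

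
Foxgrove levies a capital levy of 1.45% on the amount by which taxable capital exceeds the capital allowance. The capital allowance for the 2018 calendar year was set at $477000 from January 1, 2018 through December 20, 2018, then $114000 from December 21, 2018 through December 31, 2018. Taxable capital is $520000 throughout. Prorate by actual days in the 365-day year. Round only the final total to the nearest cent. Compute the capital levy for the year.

January 1 – December 20, 2018: 354 days, exemption $477000 → ($520000 − $477000) × 1.45% × 354/365 = $604.7096
December 21 – December 31, 2018: 11 days, exemption $114000 → ($520000 − $114000) × 1.45% × 11/365 = $177.4164
Total = $782.1260

$782.13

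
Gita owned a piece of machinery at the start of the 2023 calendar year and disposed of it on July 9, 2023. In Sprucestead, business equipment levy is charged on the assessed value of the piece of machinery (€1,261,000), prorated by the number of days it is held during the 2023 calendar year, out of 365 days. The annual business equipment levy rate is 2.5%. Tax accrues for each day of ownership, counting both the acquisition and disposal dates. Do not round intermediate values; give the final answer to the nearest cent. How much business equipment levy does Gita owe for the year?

Days held (January 1 – July 9, 2023): 190 out of 365
Tax = €1,261,000 × 2.5% × 190/365 = €16,410.2740

€16,410.27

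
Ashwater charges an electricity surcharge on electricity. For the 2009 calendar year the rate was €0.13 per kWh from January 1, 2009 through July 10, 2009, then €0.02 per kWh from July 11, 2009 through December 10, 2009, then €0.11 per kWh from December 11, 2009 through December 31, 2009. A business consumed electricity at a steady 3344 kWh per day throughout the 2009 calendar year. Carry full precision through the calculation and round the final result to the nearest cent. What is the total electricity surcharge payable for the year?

€100,988.80

January 1 – July 10, 2009: 191 days × 3344 kWh/day = 638,704 kWh at €0.13/kWh → €83,031.52
July 11 – December 10, 2009: 153 days × 3344 kWh/day = 511,632 kWh at €0.02/kWh → €10,232.64
December 11 – December 31, 2009: 21 days × 3344 kWh/day = 70,224 kWh at €0.11/kWh → €7,724.64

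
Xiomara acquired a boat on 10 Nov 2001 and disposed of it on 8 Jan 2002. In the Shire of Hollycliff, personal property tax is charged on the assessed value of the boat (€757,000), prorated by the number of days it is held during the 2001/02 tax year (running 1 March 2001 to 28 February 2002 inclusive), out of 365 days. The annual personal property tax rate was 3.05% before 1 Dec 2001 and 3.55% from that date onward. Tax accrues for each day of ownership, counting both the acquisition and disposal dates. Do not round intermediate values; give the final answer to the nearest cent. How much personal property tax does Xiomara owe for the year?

€4,199.79

10 Nov – 30 Nov 2001: 21 days at 3.05% → €757,000 × 3.05% × 21/365 = €1,328.3795
1 Dec 2001 – 8 Jan 2002: 39 days at 3.55% → €757,000 × 3.55% × 39/365 = €2,871.4151
Total = €4,199.7945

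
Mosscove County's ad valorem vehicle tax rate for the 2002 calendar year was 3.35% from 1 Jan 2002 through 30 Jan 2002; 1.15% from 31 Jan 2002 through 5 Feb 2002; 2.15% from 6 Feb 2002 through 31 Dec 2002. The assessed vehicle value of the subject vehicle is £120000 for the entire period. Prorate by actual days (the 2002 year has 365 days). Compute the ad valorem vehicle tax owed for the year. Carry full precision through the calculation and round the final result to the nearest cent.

£2678.63

1 Jan – 30 Jan 2002: 30 days at 3.35% → £120000 × 3.35% × 30/365 = £330.4110
31 Jan – 5 Feb 2002: 6 days at 1.15% → £120000 × 1.15% × 6/365 = £22.6849
6 Feb – 31 Dec 2002: 329 days at 2.15% → £120000 × 2.15% × 329/365 = £2325.5342
Total = £2678.6301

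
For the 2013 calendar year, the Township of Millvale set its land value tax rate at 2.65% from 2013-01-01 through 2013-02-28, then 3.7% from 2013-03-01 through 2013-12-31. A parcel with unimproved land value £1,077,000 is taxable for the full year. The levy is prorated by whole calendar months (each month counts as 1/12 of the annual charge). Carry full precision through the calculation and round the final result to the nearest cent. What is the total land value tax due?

2013-01-01 to 2013-02-28: 2 months at 2.65% → £1,077,000 × 2.65% × 2/12 = £4,756.7500
2013-03-01 to 2013-12-31: 10 months at 3.7% → £1,077,000 × 3.7% × 10/12 = £33,207.5000
Total = £37,964.2500

£37,964.25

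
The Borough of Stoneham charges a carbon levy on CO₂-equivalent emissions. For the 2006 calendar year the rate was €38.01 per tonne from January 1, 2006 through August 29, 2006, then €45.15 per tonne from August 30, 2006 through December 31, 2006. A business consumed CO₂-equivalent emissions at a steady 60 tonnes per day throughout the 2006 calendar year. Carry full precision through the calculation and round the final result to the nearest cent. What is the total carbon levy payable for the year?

€885540.60

January 1 – August 29, 2006: 241 days × 60 tonnes/day = 14,460 tonnes at €38.01/tonne → €549624.60
August 30 – December 31, 2006: 124 days × 60 tonnes/day = 7,440 tonnes at €45.15/tonne → €335916.00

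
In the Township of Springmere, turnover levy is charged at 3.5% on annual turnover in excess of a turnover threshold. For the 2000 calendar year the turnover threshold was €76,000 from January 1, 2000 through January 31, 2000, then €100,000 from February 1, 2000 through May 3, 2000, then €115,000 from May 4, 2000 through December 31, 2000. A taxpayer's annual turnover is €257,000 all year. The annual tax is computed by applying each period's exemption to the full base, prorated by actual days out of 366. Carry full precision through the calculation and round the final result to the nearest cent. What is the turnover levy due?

January 1 – January 31, 2000: 31 days, exemption €76,000 → (€257,000 − €76,000) × 3.5% × 31/366 = €536.5710
February 1 – May 3, 2000: 93 days, exemption €100,000 → (€257,000 − €100,000) × 3.5% × 93/366 = €1,396.2705
May 4 – December 31, 2000: 242 days, exemption €115,000 → (€257,000 − €115,000) × 3.5% × 242/366 = €3,286.1749
Total = €5,219.0164

€5,219.02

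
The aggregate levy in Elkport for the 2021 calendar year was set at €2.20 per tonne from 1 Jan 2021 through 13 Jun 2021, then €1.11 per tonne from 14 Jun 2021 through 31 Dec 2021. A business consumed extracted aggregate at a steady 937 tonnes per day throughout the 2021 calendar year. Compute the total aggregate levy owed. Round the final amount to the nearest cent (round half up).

1 Jan – 13 Jun 2021: 164 days × 937 tonnes/day = 153,668 tonnes at €2.20/tonne → €338,069.60
14 Jun – 31 Dec 2021: 201 days × 937 tonnes/day = 188,337 tonnes at €1.11/tonne → €209,054.07

€547,123.67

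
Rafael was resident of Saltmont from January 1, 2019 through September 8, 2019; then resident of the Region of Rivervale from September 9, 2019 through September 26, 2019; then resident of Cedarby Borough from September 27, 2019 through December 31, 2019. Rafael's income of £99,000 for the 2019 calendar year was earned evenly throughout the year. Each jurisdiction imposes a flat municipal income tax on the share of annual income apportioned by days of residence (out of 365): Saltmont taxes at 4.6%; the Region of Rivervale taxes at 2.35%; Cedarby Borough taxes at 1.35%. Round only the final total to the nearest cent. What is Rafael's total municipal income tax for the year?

Saltmont, January 1 – September 8, 2019: 251 days → £99,000 × 4.6% × 251/365 = £3,131.6548
The Region of Rivervale, September 9 – September 26, 2019: 18 days → £99,000 × 2.35% × 18/365 = £114.7315
Cedarby Borough, September 27 – December 31, 2019: 96 days → £99,000 × 1.35% × 96/365 = £351.5178
Total = £3,597.9041

£3,597.90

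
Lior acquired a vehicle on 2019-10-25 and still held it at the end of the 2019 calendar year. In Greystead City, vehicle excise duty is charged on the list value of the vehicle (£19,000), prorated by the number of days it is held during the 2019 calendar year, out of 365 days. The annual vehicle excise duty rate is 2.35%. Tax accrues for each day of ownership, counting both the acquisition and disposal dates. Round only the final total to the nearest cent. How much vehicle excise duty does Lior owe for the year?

Days held (2019-10-25 to 2019-12-31): 68 out of 365
Tax = £19,000 × 2.35% × 68/365 = £83.1836

£83.18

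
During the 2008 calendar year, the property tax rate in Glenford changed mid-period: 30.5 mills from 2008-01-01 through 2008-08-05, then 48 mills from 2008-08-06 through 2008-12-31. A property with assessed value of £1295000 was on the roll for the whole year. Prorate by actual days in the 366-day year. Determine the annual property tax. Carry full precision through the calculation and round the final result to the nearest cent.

2008-01-01 to 2008-08-05: 218 days at 30.5 mills → £1295000 × 3.05% × 218/366 = £23525.8333
2008-08-06 to 2008-12-31: 148 days at 48 mills → £1295000 × 4.8% × 148/366 = £25135.7377
Total = £48661.5710

£48661.57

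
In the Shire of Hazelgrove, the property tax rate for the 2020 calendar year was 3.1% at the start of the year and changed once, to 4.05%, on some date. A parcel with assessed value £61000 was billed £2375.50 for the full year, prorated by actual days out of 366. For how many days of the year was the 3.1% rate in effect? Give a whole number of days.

60 days

Let d = days at the first rate; then 366 − d days at the second rate.
£61000 × [3.1%·d + 4.05%·(366−d)] / 366 = £2375.50
Solving gives d = 60, so the new rate took effect on March 1, 2020.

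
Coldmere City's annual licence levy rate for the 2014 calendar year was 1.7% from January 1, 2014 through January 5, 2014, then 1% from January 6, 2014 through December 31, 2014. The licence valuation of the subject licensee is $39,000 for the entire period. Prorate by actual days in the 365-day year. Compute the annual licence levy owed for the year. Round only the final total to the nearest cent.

January 1 – January 5, 2014: 5 days at 1.7% → $39,000 × 1.7% × 5/365 = $9.0822
January 6 – December 31, 2014: 360 days at 1% → $39,000 × 1% × 360/365 = $384.6575
Total = $393.7397

$393.74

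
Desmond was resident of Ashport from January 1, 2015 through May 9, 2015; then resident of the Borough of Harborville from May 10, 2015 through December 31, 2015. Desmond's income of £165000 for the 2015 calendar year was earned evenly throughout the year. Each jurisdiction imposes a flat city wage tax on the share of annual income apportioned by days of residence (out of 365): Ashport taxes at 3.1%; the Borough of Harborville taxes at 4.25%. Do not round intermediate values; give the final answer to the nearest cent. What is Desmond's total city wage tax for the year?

Ashport, January 1 – May 9, 2015: 129 days → £165000 × 3.1% × 129/365 = £1807.7671
The Borough of Harborville, May 10 – December 31, 2015: 236 days → £165000 × 4.25% × 236/365 = £4534.1096
Total = £6341.8767

£6341.88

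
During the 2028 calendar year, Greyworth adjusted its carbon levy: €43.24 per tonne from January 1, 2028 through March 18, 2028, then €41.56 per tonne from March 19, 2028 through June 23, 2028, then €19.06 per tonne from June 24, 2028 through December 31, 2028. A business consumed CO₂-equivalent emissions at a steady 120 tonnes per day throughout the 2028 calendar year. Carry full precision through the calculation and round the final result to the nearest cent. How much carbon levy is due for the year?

€1,325,340.00

January 1 – March 18, 2028: 78 days × 120 tonnes/day = 9,360 tonnes at €43.24/tonne → €404,726.40
March 19 – June 23, 2028: 97 days × 120 tonnes/day = 11,640 tonnes at €41.56/tonne → €483,758.40
June 24 – December 31, 2028: 191 days × 120 tonnes/day = 22,920 tonnes at €19.06/tonne → €436,855.20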